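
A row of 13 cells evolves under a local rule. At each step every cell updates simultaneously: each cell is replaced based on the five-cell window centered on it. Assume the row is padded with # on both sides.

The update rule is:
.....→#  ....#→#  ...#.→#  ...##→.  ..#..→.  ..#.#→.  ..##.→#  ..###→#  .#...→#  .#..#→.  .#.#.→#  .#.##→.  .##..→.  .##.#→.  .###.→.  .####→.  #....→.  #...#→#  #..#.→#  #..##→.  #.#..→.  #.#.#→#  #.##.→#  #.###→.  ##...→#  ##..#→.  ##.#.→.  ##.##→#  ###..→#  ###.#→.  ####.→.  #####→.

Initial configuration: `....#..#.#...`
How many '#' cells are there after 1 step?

#.##..#.#.##.
count of #: 7

7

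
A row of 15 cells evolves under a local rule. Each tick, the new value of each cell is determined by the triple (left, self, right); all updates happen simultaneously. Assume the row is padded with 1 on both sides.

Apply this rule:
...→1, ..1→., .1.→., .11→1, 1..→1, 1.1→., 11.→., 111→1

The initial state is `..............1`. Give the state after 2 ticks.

tick 1: 1111111111111.1
tick 2: 111111111111..1

111111111111..1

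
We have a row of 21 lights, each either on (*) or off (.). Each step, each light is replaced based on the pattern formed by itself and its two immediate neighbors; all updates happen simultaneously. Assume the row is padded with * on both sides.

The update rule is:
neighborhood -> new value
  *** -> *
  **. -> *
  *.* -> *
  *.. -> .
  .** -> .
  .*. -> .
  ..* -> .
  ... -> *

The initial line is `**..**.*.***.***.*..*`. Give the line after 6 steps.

*****..*..**.*.***.**

**...**.*.***.***....
**.*..**.*.***.**.**.
***....**.*.***.**.**
***.**..**.*.***.**.*
****.*...**.*.***.**.
*****..*..**.*.***.**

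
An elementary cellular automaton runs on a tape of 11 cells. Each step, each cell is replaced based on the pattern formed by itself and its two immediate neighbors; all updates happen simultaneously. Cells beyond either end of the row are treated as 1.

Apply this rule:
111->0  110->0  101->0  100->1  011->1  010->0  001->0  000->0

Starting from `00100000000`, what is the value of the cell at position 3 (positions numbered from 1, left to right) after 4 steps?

10010000000
01001000000
00100100000
10010010000
position 3 holds 0

0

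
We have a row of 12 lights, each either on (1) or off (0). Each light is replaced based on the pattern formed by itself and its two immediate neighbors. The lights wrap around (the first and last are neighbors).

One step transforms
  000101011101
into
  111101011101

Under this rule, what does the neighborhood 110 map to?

1

At position 9 the neighborhood is 110; the next row has 1 there.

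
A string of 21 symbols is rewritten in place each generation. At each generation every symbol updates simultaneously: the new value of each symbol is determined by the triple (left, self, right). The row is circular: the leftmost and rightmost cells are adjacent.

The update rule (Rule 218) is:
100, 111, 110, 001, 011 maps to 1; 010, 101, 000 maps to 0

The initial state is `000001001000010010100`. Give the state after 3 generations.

000010110100101100010
000100110011001110101
101011111111111110000

101011111111111110000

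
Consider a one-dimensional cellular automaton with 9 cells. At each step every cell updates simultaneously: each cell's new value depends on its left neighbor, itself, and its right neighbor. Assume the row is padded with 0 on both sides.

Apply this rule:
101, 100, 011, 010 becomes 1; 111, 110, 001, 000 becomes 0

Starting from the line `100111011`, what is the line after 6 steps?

101100010

step 1: 110100110
step 2: 101110101
step 3: 111001111
step 4: 100101000
step 5: 110111100
step 6: 101100010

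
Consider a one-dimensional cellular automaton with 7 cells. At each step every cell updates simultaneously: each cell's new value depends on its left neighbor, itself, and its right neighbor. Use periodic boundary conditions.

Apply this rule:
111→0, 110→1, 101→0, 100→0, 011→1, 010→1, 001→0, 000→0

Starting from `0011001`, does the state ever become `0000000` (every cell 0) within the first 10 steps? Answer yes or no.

step 1: 0011001  (fixed point — unchanged through step 10)
step 10 is 0011001, still not uniform 0

no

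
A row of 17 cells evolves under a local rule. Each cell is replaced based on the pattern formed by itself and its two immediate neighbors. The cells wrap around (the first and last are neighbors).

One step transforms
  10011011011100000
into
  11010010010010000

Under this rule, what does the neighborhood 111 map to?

At position 10 the neighborhood is 111; the next row has 0 there.

0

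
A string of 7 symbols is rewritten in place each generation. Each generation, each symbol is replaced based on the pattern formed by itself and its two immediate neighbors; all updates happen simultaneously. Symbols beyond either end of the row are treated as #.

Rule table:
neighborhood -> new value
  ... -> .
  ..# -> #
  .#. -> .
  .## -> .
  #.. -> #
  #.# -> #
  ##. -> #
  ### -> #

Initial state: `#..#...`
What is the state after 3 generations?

#####.#

###.#.#
####.#.
#####.#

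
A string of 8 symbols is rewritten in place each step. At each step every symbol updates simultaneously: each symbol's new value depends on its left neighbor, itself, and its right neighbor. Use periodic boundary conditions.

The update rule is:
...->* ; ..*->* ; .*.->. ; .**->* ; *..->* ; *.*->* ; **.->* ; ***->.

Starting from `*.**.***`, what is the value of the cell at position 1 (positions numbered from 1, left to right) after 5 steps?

*

******..
*....***
******..  (repeats step 1; period 2)
step 5: ******..
position 1 holds *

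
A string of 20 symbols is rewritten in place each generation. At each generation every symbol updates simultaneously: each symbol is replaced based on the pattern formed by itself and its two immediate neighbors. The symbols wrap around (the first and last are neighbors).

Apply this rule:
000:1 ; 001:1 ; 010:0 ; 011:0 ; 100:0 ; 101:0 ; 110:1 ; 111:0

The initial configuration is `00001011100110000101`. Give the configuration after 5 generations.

generation 1: 01110000101010111000
generation 2: 10010111000000001011
generation 3: 10100001011111110000
generation 4: 00001110000000010111
generation 5: 01110010111111100001

01110010111111100001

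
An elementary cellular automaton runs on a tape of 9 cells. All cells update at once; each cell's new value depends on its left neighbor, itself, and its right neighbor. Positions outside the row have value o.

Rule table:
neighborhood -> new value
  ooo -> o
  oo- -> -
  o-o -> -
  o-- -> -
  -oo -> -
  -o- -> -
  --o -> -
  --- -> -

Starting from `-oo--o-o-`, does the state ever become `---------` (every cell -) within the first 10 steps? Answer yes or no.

---------
all cells are - at step 1

yes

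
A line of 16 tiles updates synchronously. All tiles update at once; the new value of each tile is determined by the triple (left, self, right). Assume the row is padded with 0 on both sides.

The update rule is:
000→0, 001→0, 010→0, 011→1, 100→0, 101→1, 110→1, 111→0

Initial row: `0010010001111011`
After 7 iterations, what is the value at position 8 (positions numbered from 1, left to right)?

0000000001001111
0000000000001001
0000000000000000
0000000000000000  (fixed point — unchanged through iteration 7)
position 8 holds 0

0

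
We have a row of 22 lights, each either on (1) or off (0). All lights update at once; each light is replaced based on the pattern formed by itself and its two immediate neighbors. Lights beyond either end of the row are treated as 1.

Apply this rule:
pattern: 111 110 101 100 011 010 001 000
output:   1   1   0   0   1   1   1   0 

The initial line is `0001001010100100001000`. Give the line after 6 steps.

0011011010101100011001
0111011010101100111011
0111011010101101111011
0111011010101101111011  (fixed point — unchanged through step 6)

0111011010101101111011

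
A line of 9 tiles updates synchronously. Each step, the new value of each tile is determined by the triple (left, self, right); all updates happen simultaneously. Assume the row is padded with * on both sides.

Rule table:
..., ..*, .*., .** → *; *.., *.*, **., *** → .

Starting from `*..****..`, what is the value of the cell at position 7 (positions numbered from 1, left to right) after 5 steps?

..**....*
.**..****
.*..**...
.*.**..**
.*.*..**.
position 7 holds *

*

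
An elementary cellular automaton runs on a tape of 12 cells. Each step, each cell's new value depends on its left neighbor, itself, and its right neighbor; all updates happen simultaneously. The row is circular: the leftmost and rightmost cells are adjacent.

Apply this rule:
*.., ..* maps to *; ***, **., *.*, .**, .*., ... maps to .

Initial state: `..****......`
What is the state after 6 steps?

step 1: .*....*.....
step 2: *.*..*.*....
step 3: ...**...*..*
step 4: *.*..*.*.**.
step 5: ...**.......
step 6: ..*..*......

..*..*......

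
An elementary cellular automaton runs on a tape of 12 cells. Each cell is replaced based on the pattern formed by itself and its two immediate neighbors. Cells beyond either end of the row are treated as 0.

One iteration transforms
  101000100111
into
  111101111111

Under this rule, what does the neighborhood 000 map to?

At position 4 the neighborhood is 000; the next row has 0 there.

0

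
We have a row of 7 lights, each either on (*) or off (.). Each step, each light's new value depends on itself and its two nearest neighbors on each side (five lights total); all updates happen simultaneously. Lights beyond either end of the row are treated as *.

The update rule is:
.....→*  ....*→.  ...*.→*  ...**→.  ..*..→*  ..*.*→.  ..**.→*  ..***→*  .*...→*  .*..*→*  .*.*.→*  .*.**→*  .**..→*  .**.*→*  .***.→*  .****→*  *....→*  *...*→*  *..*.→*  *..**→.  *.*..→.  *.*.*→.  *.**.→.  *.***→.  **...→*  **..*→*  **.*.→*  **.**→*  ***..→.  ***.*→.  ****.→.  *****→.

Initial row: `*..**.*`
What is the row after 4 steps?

*.*.*.*

.*.***.
*.*.*.*
.*.*.*.
*.*.*.*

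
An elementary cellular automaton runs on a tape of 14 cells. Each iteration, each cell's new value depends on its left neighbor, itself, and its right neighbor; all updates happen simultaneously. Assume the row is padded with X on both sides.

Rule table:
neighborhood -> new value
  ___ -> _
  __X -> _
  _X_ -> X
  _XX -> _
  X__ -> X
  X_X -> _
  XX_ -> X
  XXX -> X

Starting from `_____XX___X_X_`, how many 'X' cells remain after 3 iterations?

iteration 1: X_____XX__X_X_
iteration 2: XX_____XX_X_X_
iteration 3: XXX_____X_X_X_
count of X: 6

6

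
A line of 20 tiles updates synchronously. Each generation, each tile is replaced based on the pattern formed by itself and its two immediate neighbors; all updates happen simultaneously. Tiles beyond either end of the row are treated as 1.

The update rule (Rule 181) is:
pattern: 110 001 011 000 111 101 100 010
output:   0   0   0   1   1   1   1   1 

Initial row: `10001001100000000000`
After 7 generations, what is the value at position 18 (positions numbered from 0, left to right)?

generation 1: 01101100011111111110
generation 2: 10010011001111111101
generation 3: 01011000100111111010
generation 4: 11100110110011110111
generation 5: 11010001001001101011
generation 6: 10111101101100011101
generation 7: 01011010010011001010
position 18 holds 1

1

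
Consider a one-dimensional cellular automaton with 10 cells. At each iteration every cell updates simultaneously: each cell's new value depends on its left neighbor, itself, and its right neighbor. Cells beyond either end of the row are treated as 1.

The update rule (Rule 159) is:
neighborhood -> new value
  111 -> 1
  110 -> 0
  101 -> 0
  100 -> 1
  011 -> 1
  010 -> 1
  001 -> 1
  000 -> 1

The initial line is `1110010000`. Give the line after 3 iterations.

iteration 1: 1101111111
iteration 2: 1001111111
iteration 3: 0111111111

0111111111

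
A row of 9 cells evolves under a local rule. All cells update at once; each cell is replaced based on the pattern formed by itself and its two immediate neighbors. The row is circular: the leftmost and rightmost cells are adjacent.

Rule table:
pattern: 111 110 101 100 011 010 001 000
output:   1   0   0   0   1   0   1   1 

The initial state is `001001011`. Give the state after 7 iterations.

010010010

010010010
100100100
001001001
010010010  (repeats iteration 1; period 3)
iteration 7: 010010010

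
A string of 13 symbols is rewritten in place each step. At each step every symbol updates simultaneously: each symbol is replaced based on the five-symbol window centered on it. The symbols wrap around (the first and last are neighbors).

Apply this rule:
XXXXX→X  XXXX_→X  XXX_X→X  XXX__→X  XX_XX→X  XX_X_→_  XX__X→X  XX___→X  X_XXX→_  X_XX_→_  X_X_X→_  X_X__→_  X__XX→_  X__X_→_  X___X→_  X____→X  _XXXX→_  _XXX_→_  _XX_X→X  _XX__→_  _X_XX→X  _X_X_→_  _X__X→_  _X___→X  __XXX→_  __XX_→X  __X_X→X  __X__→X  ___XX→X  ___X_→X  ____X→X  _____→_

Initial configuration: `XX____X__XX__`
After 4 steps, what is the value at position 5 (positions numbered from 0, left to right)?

X

X_XXXXX__X_X_
_X__XXXX_X___
XX____XX__XXX
XXXXXXX_X___X
position 5 holds X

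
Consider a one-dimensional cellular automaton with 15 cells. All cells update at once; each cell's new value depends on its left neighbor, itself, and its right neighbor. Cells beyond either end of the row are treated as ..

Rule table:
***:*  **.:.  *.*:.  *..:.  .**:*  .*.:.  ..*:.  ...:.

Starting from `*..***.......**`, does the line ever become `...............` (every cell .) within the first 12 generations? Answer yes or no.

generation 1: ...**........*.
generation 2: ...*...........
generation 3: ...............
all cells are . at generation 3

yes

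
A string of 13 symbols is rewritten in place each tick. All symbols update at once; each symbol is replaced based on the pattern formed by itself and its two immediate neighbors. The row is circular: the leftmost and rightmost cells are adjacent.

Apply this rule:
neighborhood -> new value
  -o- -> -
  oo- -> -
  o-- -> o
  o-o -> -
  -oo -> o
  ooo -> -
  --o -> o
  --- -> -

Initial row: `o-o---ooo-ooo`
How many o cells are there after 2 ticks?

5

---o-oo---o--
--o--o-o-o-o-
count of o: 5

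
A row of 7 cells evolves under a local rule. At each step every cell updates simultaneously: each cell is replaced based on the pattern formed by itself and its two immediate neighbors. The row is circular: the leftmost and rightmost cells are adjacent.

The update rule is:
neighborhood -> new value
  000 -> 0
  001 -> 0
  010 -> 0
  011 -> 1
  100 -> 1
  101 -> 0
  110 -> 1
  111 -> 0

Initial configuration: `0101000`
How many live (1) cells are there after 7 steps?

1

0000100
0000010
0000001
1000000
0100000
0010000
0001000
count of 1: 1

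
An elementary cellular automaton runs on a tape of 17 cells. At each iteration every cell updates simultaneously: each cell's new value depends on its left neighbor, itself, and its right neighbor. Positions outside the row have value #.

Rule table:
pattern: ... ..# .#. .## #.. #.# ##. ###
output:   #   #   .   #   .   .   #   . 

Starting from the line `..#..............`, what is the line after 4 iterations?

.#..#############
...##............
.####.###########
.#..#.#..........

.#..#.#..........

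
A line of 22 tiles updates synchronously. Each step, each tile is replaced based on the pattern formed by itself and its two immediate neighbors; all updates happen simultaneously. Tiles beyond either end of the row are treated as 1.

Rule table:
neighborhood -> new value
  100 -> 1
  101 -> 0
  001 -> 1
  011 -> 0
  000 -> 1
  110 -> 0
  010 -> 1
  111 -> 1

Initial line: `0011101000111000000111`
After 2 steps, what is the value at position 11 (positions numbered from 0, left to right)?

step 1: 1101001111010111111011
step 2: 1001110110010011110001
position 11 holds 1

1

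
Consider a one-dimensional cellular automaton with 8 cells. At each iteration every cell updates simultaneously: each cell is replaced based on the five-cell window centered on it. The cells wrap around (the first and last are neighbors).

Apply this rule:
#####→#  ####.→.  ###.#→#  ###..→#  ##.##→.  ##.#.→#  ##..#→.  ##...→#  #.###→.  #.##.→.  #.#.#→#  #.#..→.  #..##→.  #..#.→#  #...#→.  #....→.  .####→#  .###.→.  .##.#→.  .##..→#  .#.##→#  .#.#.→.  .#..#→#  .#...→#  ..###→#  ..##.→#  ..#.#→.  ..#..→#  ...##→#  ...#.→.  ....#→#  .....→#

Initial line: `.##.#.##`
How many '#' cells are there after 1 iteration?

...###..
count of #: 3

3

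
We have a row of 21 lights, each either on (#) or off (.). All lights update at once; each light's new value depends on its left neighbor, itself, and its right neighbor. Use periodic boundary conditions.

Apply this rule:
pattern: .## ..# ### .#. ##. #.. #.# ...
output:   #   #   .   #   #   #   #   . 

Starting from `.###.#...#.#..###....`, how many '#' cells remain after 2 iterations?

##.####.#######.##...
####..###.....#####.#
count of #: 13

13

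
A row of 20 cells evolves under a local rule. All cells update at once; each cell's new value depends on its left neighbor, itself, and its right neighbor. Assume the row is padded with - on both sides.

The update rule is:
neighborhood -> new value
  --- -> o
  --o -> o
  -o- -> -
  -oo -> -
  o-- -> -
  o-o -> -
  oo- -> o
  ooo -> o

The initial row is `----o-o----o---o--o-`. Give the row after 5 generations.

oooo----ooo--oo--o--
-ooo-ooo-oo-o-o-o--o
o-oo--oo--o-------o-
---o-o-o-o--oooooo--
ooo--------o-ooooo-o

ooo--------o-ooooo-o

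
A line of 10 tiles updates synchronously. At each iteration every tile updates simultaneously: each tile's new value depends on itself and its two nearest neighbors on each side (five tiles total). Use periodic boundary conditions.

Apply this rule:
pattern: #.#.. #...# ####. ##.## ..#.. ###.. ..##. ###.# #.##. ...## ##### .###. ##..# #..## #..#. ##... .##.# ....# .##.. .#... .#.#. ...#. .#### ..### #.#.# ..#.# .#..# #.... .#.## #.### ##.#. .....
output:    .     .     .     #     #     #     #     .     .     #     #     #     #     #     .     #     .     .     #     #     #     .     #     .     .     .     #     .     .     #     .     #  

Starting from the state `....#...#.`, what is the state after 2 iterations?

..#######.

.#..##..##
..#######.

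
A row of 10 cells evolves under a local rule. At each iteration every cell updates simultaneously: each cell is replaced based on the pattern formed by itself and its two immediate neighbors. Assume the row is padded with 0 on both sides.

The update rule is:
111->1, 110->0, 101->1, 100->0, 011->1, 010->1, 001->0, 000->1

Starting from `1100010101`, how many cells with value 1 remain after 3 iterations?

6

iteration 1: 1001011111
iteration 2: 1001111110
iteration 3: 1001111100
count of 1: 6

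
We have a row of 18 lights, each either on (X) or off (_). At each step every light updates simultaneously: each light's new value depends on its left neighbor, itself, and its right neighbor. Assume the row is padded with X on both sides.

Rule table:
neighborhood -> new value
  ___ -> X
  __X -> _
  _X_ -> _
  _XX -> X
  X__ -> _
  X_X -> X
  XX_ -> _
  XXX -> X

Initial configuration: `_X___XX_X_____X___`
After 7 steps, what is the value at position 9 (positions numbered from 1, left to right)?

X__X_X_X__XXX___X_
____X_X___XX__X__X
_XX__X__X_X______X
XX_______X__XXXX_X
X__XXXXX____XXX_XX
___XXXX__XX_XX_XXX
_X_XXX___X_XX_XXXX
position 9 holds _

_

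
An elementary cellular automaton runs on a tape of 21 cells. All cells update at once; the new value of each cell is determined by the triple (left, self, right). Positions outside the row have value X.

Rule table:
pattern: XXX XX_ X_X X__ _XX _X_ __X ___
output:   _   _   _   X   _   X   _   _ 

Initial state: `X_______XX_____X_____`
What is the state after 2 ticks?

_X________X____XX____
_XX_______XX_____X___

_XX_______XX_____X___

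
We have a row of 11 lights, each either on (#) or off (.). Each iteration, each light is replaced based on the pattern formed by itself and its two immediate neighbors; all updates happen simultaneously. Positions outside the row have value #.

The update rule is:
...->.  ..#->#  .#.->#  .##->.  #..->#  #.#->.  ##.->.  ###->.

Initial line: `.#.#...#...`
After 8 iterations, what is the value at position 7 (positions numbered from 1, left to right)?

.

iteration 1: .#.##.###.#
iteration 2: .#.........
iteration 3: .##.......#
iteration 4: ...#.....#.
iteration 5: #.###...##.
iteration 6: .....#.#...
iteration 7: #...##.##.#
iteration 8: .#.#.......
position 7 holds .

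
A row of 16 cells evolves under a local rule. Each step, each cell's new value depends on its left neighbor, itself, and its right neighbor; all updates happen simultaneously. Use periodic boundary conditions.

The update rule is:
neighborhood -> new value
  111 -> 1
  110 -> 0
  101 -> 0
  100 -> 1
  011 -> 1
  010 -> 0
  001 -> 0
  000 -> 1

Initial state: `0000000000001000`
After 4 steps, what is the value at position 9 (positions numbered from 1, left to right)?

0

1111111111100111
1111111111010111
1111111110000111
1111111101110111
position 9 holds 0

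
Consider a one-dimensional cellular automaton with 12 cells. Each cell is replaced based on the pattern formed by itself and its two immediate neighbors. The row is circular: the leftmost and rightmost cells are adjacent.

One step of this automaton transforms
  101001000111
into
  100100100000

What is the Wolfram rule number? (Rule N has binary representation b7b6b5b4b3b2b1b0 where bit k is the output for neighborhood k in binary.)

80

position 10: 111 → 0  (bit 7 = 0)
position 0: 110 → 1  (bit 6 = 1)
position 1: 101 → 0  (bit 5 = 0)
position 3: 100 → 1  (bit 4 = 1)
position 9: 011 → 0  (bit 3 = 0)
position 2: 010 → 0  (bit 2 = 0)
position 4: 001 → 0  (bit 1 = 0)
position 7: 000 → 0  (bit 0 = 0)
bits b7..b0 = 01010000 = 80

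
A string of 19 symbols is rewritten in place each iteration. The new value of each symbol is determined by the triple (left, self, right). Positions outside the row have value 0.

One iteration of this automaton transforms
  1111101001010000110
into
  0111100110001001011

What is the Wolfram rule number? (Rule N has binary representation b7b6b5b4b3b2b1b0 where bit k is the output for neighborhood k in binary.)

position 1: 111 → 1  (bit 7 = 1)
position 4: 110 → 1  (bit 6 = 1)
position 5: 101 → 0  (bit 5 = 0)
position 7: 100 → 1  (bit 4 = 1)
position 0: 011 → 0  (bit 3 = 0)
position 6: 010 → 0  (bit 2 = 0)
position 8: 001 → 1  (bit 1 = 1)
position 13: 000 → 0  (bit 0 = 0)
bits b7..b0 = 11010010 = 210

210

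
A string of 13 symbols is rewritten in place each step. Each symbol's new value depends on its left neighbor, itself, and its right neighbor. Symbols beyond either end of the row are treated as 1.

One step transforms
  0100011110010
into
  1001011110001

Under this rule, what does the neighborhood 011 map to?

At position 5 the neighborhood is 011; the next row has 1 there.

1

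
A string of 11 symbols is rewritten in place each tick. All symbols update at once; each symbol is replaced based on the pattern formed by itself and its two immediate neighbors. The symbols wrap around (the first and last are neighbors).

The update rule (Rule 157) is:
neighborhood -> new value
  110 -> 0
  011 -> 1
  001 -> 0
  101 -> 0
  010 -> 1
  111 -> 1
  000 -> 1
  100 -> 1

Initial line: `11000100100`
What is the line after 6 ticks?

tick 1: 10110110110
tick 2: 10100100100
tick 3: 10110110110  (repeats tick 1; period 2)
tick 6: 10100100100

10100100100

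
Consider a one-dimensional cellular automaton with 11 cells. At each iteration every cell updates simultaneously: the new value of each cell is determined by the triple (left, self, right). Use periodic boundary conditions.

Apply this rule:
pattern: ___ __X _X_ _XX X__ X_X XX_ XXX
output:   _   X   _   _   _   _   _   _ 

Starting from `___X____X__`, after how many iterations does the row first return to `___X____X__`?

iteration 1: __X____X___
iteration 2: _X____X____
iteration 3: X____X_____
iteration 4: ____X_____X
iteration 5: ___X_____X_
iteration 6: __X_____X__
iteration 7: _X_____X___
iteration 8: X_____X____
iteration 9: _____X____X
iteration 10: ____X____X_
iteration 11: ___X____X__

11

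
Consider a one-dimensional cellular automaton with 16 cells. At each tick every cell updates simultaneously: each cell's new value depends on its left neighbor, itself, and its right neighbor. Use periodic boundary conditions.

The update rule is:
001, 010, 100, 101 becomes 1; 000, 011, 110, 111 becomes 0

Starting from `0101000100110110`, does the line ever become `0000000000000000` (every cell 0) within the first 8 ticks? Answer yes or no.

no

1111101111001001
0000010000111110
0000111001000001
1001000111100011
0111101000010100
1000011100111110
1100100011000001
0011110100100010
tick 8 is 0011110100100010, still not uniform 0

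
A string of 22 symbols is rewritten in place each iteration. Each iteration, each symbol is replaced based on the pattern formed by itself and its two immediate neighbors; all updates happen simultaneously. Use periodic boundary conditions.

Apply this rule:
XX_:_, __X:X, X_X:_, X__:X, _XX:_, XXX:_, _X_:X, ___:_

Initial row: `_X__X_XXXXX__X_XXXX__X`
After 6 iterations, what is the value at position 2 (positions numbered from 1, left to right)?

X

iteration 1: _XXXX______XXX_____XXX
iteration 2: _____X____X___X___X___
iteration 3: ____XXX__XXX_XXX_XXX__
iteration 4: ___X___XX___________X_
iteration 5: __XXX_X__X_________XXX
iteration 6: XX____XXXXX_______X___
position 2 holds X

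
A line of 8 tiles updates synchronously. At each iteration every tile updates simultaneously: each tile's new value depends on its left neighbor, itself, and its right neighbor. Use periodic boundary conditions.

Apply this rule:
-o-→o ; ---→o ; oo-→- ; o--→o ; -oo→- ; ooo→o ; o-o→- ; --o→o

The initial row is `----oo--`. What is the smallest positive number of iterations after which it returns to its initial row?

iteration 1: oooo--oo
iteration 2: ooo-oo-o
iteration 3: oo------
iteration 4: --oooooo
iteration 5: oo-oooo-
iteration 6: ----oo--

6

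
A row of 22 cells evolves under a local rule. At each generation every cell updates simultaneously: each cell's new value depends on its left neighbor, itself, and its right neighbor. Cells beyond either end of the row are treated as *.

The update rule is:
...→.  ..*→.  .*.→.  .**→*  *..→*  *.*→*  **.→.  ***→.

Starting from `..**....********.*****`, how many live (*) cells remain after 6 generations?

*.*.*...*.......**....
.*.*.*...*......*.*...
*.*.*.*...*......*.*..
.*.*.*.*...*......*.*.
*.*.*.*.*...*......*.*
.*.*.*.*.*...*......**
count of *: 8

8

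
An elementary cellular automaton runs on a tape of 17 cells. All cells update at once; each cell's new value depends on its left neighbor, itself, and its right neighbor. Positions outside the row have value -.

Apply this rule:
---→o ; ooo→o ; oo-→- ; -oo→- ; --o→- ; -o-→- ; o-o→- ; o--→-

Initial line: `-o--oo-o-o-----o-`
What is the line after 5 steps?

-----------ooo---
oooooooooo--o--oo
-oooooooo--------
--oooooo--ooooooo
o--oooo----ooooo-

o--oooo----ooooo-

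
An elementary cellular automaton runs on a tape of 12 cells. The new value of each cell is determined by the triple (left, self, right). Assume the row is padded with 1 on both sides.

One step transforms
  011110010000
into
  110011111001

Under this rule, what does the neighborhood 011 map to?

At position 1 the neighborhood is 011; the next row has 1 there.

1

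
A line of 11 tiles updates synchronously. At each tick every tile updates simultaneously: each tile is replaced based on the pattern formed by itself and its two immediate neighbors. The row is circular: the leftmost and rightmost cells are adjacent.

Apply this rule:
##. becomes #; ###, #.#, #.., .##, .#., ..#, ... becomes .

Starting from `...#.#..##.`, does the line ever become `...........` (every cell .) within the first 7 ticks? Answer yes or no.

.........#.
...........
all cells are . at tick 2

yes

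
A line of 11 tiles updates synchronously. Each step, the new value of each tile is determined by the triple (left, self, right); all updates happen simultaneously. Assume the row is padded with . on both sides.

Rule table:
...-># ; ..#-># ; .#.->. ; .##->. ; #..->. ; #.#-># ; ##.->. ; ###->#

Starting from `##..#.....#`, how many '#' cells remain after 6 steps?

step 1: ...#..####.
step 2: ###..#.##..
step 3: .#..#.#...#
step 4: #..#.#..##.
step 5: ..#.#..#...
step 6: ##.#..#..##
count of #: 6

6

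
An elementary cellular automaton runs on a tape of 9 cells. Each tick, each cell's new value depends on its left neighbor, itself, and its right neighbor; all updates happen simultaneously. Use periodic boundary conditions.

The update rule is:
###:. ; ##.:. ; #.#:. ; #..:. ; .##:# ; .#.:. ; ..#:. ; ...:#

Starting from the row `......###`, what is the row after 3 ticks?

.####.#..
.#......#
...####..

...####..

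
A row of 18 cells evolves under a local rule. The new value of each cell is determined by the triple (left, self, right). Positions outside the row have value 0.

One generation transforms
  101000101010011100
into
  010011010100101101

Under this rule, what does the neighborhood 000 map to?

At position 4 the neighborhood is 000; the next row has 1 there.

1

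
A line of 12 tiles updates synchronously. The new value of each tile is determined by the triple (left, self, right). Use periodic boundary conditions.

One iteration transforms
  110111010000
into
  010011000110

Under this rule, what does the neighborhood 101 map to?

0

At position 2 the neighborhood is 101; the next row has 0 there.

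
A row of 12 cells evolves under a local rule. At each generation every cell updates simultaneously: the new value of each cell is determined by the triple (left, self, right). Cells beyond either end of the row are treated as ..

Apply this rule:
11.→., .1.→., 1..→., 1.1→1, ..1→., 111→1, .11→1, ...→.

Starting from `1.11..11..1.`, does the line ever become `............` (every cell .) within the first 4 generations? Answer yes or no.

yes

.11...1.....
.1..........
............
all cells are . at generation 3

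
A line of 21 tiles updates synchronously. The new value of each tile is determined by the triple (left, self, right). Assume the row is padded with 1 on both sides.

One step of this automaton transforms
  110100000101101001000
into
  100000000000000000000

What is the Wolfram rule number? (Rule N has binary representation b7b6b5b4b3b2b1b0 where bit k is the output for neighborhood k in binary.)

position 0: 111 → 1  (bit 7 = 1)
position 1: 110 → 0  (bit 6 = 0)
position 2: 101 → 0  (bit 5 = 0)
position 4: 100 → 0  (bit 4 = 0)
position 11: 011 → 0  (bit 3 = 0)
position 3: 010 → 0  (bit 2 = 0)
position 8: 001 → 0  (bit 1 = 0)
position 5: 000 → 0  (bit 0 = 0)
bits b7..b0 = 10000000 = 128

128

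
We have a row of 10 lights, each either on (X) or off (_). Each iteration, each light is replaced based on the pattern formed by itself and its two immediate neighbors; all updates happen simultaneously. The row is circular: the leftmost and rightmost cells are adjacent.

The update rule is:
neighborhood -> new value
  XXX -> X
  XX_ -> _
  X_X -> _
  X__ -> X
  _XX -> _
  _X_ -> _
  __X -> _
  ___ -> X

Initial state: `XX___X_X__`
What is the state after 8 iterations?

__XX____X_
X___XXX__X
_XX__X_X__
___X____XX
XX__XXX___
__X__X_XX_
X__X_____X
_X__XXXX__

_X__XXXX__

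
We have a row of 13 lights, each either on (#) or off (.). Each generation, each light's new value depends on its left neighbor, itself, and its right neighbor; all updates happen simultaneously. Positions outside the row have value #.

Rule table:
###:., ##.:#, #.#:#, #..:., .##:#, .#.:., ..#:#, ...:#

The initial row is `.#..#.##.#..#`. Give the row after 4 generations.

#..#.####..##
#.#.##..#.##.
##.###.#.####
.###.##.##...

.###.##.##...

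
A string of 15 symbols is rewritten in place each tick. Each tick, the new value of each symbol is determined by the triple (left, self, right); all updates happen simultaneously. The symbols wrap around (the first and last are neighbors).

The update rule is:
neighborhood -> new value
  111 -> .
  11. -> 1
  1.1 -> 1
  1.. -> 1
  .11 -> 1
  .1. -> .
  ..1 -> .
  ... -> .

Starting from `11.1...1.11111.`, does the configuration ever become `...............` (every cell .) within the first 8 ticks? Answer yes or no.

tick 1: 111.1...11...11
tick 2: ..11.1..111..1.
tick 3: ..111.1.1.11..1
tick 4: 1.1.11.1.1111..
tick 5: .1.1111.11..11.
tick 6: ..11..11111.111
tick 7: 1.111.1...111.1
tick 8: 111.11.1..1.111
tick 8 is 111.11.1..1.111, still not uniform .

no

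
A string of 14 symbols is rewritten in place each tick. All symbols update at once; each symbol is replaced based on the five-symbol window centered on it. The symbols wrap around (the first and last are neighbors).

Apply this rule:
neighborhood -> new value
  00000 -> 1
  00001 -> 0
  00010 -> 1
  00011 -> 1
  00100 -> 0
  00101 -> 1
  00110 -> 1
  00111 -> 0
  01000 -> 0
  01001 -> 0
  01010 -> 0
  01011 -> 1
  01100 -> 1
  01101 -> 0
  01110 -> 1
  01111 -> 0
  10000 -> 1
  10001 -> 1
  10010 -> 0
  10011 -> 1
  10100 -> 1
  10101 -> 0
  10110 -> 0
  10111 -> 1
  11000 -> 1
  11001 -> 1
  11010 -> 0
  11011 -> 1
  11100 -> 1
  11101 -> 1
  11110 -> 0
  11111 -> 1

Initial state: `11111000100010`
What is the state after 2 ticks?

10011001110010

10101111001111
10011001110010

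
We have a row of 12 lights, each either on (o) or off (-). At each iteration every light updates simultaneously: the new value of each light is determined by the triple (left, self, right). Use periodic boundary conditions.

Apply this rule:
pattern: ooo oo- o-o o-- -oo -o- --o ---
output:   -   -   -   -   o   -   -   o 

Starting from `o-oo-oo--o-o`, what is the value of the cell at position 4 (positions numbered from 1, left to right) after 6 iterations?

iteration 1: --o--o-----o
iteration 2: -------ooo--
iteration 3: oooooo-o---o
iteration 4: ---------o-o
iteration 5: -ooooooo----
iteration 6: -o-------ooo
position 4 holds -

-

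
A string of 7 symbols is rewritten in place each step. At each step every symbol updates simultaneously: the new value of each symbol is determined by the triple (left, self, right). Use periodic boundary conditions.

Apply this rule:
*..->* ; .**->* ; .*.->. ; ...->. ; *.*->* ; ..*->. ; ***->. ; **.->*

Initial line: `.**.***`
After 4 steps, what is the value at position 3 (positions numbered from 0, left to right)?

.

step 1: *****.*
step 2: ....***
step 3: *...*.*
step 4: **...**
position 3 holds .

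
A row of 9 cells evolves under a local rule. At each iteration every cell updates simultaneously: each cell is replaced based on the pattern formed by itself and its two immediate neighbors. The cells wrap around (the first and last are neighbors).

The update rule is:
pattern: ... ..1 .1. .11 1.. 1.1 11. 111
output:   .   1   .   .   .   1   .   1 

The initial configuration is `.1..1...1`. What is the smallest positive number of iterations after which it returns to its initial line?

iteration 1: 1..1...1.
iteration 2: ..1...1.1
iteration 3: .1...1.1.
iteration 4: 1...1.1..
iteration 5: ...1.1..1
iteration 6: ..1.1..1.
iteration 7: .1.1..1..
iteration 8: 1.1..1...
iteration 9: .1..1...1

9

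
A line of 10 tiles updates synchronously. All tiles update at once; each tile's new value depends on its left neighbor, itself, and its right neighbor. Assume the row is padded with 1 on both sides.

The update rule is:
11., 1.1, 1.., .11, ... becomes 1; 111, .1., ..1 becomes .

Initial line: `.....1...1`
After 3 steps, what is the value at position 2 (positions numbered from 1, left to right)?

step 1: 1111..11.1
step 2: ...11.1111
step 3: 11.1111...
position 2 holds 1

1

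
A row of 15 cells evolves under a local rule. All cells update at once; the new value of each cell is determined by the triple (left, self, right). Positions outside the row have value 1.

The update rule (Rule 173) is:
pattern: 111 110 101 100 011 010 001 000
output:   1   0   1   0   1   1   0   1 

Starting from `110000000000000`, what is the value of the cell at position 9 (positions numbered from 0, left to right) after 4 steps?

1

step 1: 100111111111110
step 2: 000111111111101
step 3: 010111111111011
step 4: 111111111110111
position 9 holds 1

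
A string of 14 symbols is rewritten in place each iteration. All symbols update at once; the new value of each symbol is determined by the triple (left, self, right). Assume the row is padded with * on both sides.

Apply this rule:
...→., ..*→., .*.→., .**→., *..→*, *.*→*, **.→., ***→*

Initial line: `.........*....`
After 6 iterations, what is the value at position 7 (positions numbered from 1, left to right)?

*.........*...
.*.........*..
*.*.........*.
.*.*.........*
*.*.*.........
.*.*.*........
position 7 holds .

.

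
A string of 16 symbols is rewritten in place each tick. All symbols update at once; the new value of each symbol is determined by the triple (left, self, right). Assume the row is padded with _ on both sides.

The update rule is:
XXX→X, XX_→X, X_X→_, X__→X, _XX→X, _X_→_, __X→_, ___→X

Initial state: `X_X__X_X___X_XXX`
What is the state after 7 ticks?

tick 1: ___X____XX___XXX
tick 2: XX__XXX_XXXX_XXX
tick 3: XXX_XXX_XXXX_XXX
tick 4: XXX_XXX_XXXX_XXX  (fixed point — unchanged through tick 7)

XXX_XXX_XXXX_XXX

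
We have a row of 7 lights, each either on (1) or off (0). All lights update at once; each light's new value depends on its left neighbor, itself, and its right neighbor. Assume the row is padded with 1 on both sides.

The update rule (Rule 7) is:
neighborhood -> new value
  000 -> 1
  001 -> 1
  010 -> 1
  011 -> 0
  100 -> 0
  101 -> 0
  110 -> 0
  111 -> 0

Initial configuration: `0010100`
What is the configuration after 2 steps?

0110101
0000100

0000100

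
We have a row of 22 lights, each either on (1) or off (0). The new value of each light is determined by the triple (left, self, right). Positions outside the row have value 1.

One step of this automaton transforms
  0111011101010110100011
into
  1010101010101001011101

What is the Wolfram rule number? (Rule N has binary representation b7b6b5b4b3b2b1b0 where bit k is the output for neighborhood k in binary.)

position 2: 111 → 1  (bit 7 = 1)
position 3: 110 → 0  (bit 6 = 0)
position 0: 101 → 1  (bit 5 = 1)
position 17: 100 → 1  (bit 4 = 1)
position 1: 011 → 0  (bit 3 = 0)
position 9: 010 → 0  (bit 2 = 0)
position 19: 001 → 1  (bit 1 = 1)
position 18: 000 → 1  (bit 0 = 1)
bits b7..b0 = 10110011 = 179

179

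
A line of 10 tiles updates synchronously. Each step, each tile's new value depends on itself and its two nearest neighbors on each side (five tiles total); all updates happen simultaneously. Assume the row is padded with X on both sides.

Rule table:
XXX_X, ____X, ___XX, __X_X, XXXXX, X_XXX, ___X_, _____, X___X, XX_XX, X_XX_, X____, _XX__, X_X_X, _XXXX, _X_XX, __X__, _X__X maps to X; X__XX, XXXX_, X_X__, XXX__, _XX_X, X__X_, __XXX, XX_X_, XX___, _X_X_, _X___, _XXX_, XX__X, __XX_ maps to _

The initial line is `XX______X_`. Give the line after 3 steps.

XX_XXXXXXX

step 1: ___XXXXXXX
step 2: _XX_XXXXXX
step 3: XX_XXXXXXX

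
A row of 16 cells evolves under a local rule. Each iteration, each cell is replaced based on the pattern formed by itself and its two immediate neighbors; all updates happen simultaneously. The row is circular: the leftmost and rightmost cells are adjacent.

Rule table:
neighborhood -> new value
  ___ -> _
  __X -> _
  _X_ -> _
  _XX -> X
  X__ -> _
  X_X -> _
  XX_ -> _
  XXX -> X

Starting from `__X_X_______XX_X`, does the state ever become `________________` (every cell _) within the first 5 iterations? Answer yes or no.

____________X___
________________
all cells are _ at iteration 2

yes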